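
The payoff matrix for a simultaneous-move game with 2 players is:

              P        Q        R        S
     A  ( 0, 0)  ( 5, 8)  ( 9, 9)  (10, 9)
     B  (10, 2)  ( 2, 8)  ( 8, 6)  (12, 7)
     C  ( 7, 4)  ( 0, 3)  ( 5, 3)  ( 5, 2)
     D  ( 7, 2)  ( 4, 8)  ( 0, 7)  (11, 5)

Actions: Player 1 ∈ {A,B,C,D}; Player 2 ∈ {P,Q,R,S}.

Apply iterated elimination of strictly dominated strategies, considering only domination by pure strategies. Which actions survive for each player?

P1 drop C (B beats it: P:10>7 Q:2>0 R:8>5 S:12>5)
P2 drop P (Q beats it: A:8>0 B:8>2 D:8>2)
P1→{A,B,D} P2→{Q,R,S}

Survivors P1:{A,B,D} P2:{Q,R,S}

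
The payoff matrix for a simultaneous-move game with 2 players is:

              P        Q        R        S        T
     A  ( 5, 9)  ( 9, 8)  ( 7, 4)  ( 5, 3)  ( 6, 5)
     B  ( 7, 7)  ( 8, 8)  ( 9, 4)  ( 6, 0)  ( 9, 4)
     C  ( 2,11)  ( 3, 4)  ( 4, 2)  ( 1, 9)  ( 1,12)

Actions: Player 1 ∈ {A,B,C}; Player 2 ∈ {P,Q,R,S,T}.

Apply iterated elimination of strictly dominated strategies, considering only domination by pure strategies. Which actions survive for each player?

Survivors P1:{A,B} P2:{P,Q}

P1 drop C (A beats it: P:5>2 Q:9>3 R:7>4 S:5>1 T:6>1)
P2 drop R (P beats it: A:9>4 B:7>4)
P2 drop S (P beats it: A:9>3 B:7>0)
P2 drop T (P beats it: A:9>5 B:7>4)
P1→{A,B} P2→{P,Q}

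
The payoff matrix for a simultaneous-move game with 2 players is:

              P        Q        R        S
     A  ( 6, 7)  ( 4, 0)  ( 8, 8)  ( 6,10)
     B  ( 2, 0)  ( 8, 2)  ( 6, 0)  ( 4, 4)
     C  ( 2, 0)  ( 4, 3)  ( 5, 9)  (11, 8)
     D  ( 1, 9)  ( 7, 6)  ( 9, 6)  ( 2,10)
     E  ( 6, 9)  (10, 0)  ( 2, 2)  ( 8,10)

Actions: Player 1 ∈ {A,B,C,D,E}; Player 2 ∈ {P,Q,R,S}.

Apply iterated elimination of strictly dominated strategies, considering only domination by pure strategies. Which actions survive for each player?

Remaining: P1:{A,C,D} P2:{R,S}

P2 drop P (S beats it: A:10>7 B:4>0 C:8>0 D:10>9 E:10>9)
P2 drop Q (S beats it: A:10>0 B:4>2 C:8>3 D:10>6 E:10>0)
P1 drop B (A beats it: R:8>6 S:6>4)
P1 drop E (C beats it: R:5>2 S:11>8)
P1→{A,C,D} P2→{R,S}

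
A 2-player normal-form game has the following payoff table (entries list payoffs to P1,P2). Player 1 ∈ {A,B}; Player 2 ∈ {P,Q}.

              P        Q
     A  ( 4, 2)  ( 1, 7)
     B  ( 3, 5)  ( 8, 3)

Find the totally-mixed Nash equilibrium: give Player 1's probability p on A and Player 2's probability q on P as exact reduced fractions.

P1 indiff ⇒ q·4+(1-q)·1 = q·3+(1-q)·8 ⇒ q(1) = (1-q)(7) ⇒ q = 7/8
P2 indiff ⇒ p·2+(1-p)·5 = p·7+(1-p)·3 ⇒ p(-5) = (1-p)(-2) ⇒ p = 2/7

P1 mixes 2/7 on A; P2 mixes 7/8 on P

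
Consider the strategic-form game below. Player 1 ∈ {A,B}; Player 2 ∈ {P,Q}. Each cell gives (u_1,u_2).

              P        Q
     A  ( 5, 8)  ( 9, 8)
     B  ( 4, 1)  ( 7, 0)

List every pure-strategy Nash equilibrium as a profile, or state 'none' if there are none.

(A,P): NE
(A,Q): NE
(B,P): not NE [P1→A gives 5>4]
(B,Q): not NE [P1→A gives 9>7; P2→P gives 1>0]

PSNE = {(A,P), (A,Q)}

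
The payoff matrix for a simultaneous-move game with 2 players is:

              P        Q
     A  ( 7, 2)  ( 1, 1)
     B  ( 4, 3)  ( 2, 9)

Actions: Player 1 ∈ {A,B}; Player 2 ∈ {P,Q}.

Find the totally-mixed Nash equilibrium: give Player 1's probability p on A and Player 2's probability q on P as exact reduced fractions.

(p,q) = (6/7, 1/4)

P1 indiff ⇒ q·7+(1-q)·1 = q·4+(1-q)·2 ⇒ q(3) = (1-q)(1) ⇒ q = 1/4
P2 indiff ⇒ p·2+(1-p)·3 = p·1+(1-p)·9 ⇒ p(1) = (1-p)(6) ⇒ p = 6/7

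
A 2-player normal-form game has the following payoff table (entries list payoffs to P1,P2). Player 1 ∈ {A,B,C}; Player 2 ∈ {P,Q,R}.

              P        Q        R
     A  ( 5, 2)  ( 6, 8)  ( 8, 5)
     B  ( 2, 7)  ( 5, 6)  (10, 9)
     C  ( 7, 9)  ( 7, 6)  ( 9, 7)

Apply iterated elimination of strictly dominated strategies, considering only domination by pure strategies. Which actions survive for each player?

Remaining: P1:{B,C} P2:{P,R}

P1 drop A (C beats it: P:7>5 Q:7>6 R:9>8)
P2 drop Q (P beats it: B:7>6 C:9>6)
P1→{B,C} P2→{P,R}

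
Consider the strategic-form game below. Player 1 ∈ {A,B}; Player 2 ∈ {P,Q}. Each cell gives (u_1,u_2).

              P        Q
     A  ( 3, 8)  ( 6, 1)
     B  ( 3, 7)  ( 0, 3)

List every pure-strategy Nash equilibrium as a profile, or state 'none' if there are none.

(A,P): NE
(A,Q): not NE [P2→P gives 8>1]
(B,P): NE
(B,Q): not NE [P1→A gives 6>0; P2→P gives 7>3]

PSNE = {(A,P), (B,P)}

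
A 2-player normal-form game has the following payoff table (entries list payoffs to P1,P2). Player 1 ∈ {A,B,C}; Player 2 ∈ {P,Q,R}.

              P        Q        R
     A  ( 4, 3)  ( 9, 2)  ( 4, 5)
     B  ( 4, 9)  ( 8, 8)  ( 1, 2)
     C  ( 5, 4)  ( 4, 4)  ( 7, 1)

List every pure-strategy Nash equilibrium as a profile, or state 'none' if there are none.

NE set: (C,P)

(A,P): not NE [P1→C gives 5>4; P2→R gives 5>3]
(A,Q): not NE [P2→R gives 5>2]
(A,R): not NE [P1→C gives 7>4]
(B,P): not NE [P1→C gives 5>4]
(B,Q): not NE [P1→A gives 9>8; P2→P gives 9>8]
(B,R): not NE [P1→C gives 7>1; P2→P gives 9>2]
(C,P): NE
(C,Q): not NE [P1→A gives 9>4]
(C,R): not NE [P2→Q gives 4>1]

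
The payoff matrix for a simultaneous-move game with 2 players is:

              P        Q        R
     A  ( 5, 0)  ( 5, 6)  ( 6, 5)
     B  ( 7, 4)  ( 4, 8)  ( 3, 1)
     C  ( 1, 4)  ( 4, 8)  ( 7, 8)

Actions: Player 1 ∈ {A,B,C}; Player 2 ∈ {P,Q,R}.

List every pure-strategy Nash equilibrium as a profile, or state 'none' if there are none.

Nash profiles: (A,Q), (C,R)

(A,P): not NE [P1→B gives 7>5; P2→Q gives 6>0]
(A,Q): NE
(A,R): not NE [P1→C gives 7>6; P2→Q gives 6>5]
(B,P): not NE [P2→Q gives 8>4]
(B,Q): not NE [P1→A gives 5>4]
(B,R): not NE [P1→C gives 7>3; P2→Q gives 8>1]
(C,P): not NE [P1→B gives 7>1; P2→R gives 8>4]
(C,Q): not NE [P1→A gives 5>4]
(C,R): NE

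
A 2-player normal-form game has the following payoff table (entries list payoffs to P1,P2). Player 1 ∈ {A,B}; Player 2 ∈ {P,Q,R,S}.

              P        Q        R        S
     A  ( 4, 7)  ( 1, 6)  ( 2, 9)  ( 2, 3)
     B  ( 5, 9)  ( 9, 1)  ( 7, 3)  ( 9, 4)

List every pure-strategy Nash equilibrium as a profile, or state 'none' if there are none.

(A,P): not NE [P1→B gives 5>4; P2→R gives 9>7]
(A,Q): not NE [P1→B gives 9>1; P2→R gives 9>6]
(A,R): not NE [P1→B gives 7>2]
(A,S): not NE [P1→B gives 9>2; P2→R gives 9>3]
(B,P): NE
(B,Q): not NE [P2→P gives 9>1]
(B,R): not NE [P2→P gives 9>3]
(B,S): not NE [P2→P gives 9>4]

NE set: (B,P)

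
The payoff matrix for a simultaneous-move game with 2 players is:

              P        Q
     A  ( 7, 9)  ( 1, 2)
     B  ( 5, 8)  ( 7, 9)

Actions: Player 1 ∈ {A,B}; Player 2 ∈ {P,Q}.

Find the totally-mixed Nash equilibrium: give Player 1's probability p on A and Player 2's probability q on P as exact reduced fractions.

P1 indiff ⇒ q·7+(1-q)·1 = q·5+(1-q)·7 ⇒ q(2) = (1-q)(6) ⇒ q = 3/4
P2 indiff ⇒ p·9+(1-p)·8 = p·2+(1-p)·9 ⇒ p(7) = (1-p)(1) ⇒ p = 1/8

(p,q) = (1/8, 3/4)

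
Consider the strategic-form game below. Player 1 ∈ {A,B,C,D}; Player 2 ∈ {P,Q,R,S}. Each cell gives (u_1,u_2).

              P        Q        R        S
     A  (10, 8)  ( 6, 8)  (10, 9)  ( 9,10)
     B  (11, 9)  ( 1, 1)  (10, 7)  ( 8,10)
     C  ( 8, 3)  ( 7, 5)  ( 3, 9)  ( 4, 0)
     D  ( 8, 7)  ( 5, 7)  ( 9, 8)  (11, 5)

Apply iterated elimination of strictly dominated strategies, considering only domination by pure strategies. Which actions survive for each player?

P2 drop Q (R beats it: A:9>8 B:7>1 C:9>5 D:8>7)
P1 drop C (A beats it: P:10>8 R:10>3 S:9>4)
P1→{A,B,D} P2→{P,R,S}

IESDS → P1:{A,B,D} P2:{P,R,S}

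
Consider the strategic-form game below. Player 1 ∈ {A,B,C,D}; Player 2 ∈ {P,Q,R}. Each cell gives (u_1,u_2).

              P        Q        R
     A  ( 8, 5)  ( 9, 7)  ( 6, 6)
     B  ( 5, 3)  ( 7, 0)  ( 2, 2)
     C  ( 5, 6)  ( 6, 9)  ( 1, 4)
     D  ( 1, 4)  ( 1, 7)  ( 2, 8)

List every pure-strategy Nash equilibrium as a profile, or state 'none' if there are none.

(A,P): not NE [P2→Q gives 7>5]
(A,Q): NE
(A,R): not NE [P2→Q gives 7>6]
(B,P): not NE [P1→A gives 8>5]
(B,Q): not NE [P1→A gives 9>7; P2→P gives 3>0]
(B,R): not NE [P1→A gives 6>2; P2→P gives 3>2]
(C,P): not NE [P1→A gives 8>5; P2→Q gives 9>6]
(C,Q): not NE [P1→A gives 9>6]
(C,R): not NE [P1→A gives 6>1; P2→Q gives 9>4]
(D,P): not NE [P1→A gives 8>1; P2→R gives 8>4]
(D,Q): not NE [P1→A gives 9>1; P2→R gives 8>7]
(D,R): not NE [P1→A gives 6>2]

Nash profiles: (A,Q)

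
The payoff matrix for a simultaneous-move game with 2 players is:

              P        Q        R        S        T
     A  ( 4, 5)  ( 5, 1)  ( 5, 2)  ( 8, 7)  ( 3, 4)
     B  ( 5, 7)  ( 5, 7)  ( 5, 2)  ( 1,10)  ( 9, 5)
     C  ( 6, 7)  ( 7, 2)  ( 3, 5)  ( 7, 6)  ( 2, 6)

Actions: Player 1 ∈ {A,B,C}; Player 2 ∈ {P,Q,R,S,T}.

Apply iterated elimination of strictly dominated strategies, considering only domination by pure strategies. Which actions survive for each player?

P2 drop Q (S beats it: A:7>1 B:10>7 C:6>2)
P2 drop R (P beats it: A:5>2 B:7>2 C:7>5)
P2 drop T (P beats it: A:5>4 B:7>5 C:7>6)
P1 drop B (C beats it: P:6>5 S:7>1)
P1→{A,C} P2→{P,S}

IESDS → P1:{A,C} P2:{P,S}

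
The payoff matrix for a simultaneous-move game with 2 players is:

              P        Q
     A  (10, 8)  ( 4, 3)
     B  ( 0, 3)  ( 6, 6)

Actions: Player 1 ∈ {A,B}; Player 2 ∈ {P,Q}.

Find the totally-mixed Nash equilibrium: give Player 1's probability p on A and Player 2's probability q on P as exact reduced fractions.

P1 mixes 3/8 on A; P2 mixes 1/6 on P

P1 indiff ⇒ q·10+(1-q)·4 = q·0+(1-q)·6 ⇒ q(10) = (1-q)(2) ⇒ q = 1/6
P2 indiff ⇒ p·8+(1-p)·3 = p·3+(1-p)·6 ⇒ p(5) = (1-p)(3) ⇒ p = 3/8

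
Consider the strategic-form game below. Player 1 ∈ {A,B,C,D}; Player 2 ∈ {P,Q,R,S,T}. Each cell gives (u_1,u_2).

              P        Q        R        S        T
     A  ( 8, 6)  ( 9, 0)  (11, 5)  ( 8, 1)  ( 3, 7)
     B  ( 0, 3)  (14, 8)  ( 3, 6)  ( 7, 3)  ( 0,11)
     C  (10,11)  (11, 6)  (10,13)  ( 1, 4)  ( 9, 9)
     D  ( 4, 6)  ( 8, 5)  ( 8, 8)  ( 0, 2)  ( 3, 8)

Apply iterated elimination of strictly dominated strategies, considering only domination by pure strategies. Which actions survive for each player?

Survivors P1:{A,C} P2:{P,R,T}

P1 drop D (C beats it: P:10>4 Q:11>8 R:10>8 S:1>0 T:9>3)
P2 drop Q (T beats it: A:7>0 B:11>8 C:9>6)
P1 drop B (A beats it: P:8>0 R:11>3 S:8>7 T:3>0)
P2 drop S (P beats it: A:6>1 C:11>4)
P1→{A,C} P2→{P,R,T}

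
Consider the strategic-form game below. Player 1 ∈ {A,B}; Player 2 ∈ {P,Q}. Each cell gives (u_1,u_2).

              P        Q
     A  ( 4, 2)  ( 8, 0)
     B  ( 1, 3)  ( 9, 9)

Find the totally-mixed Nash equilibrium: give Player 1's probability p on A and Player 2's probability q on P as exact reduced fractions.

P1 indiff ⇒ q·4+(1-q)·8 = q·1+(1-q)·9 ⇒ q(3) = (1-q)(1) ⇒ q = 1/4
P2 indiff ⇒ p·2+(1-p)·3 = p·0+(1-p)·9 ⇒ p(2) = (1-p)(6) ⇒ p = 3/4

(p,q) = (3/4, 1/4)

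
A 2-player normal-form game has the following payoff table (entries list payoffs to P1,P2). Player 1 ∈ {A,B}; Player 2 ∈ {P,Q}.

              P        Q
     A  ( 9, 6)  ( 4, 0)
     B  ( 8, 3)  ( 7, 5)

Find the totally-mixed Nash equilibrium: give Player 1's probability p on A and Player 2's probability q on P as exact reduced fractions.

P1 indiff ⇒ q·9+(1-q)·4 = q·8+(1-q)·7 ⇒ q(1) = (1-q)(3) ⇒ q = 3/4
P2 indiff ⇒ p·6+(1-p)·3 = p·0+(1-p)·5 ⇒ p(6) = (1-p)(2) ⇒ p = 1/4

p=1/4, q=3/4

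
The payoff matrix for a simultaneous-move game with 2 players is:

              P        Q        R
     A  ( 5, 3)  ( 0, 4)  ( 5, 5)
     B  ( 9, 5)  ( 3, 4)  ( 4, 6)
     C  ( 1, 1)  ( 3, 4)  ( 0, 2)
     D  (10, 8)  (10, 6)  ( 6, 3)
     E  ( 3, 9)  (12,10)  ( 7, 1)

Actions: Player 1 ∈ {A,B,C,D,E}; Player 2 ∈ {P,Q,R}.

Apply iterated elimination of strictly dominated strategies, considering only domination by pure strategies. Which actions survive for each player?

P1 drop A (D beats it: P:10>5 Q:10>0 R:6>5)
P1 drop B (D beats it: P:10>9 Q:10>3 R:6>4)
P1 drop C (D beats it: P:10>1 Q:10>3 R:6>0)
P2 drop R (P beats it: D:8>3 E:9>1)
P1→{D,E} P2→{P,Q}

Remaining: P1:{D,E} P2:{P,Q}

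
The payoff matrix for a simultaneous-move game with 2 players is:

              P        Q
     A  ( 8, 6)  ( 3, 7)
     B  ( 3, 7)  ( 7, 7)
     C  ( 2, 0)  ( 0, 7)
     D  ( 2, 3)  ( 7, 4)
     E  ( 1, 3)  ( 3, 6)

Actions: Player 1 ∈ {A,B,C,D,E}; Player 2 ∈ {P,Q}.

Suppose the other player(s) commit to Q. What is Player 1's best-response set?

BR_1 = {B,D}

u_1(A vs Q) = 3
u_1(B vs Q) = 7
u_1(C vs Q) = 0
u_1(D vs Q) = 7
u_1(E vs Q) = 3
max payoff 7 at {B,D}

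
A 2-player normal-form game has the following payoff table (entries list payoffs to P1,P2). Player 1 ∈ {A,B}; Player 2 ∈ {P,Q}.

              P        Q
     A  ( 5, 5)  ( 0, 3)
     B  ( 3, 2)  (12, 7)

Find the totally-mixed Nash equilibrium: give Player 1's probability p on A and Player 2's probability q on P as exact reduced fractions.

P1 mixes 5/7 on A; P2 mixes 6/7 on P

P1 indiff ⇒ q·5+(1-q)·0 = q·3+(1-q)·12 ⇒ q(2) = (1-q)(12) ⇒ q = 6/7
P2 indiff ⇒ p·5+(1-p)·2 = p·3+(1-p)·7 ⇒ p(2) = (1-p)(5) ⇒ p = 5/7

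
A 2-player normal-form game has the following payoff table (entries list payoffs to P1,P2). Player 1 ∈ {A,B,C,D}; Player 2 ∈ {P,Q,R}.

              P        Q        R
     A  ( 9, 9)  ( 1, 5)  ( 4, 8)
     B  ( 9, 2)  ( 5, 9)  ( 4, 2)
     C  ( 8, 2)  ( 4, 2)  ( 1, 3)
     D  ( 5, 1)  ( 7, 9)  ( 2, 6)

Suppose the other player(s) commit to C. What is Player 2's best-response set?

u_2(P vs C) = 2
u_2(Q vs C) = 2
u_2(R vs C) = 3
max payoff 3 at {R}

BR_2 = {R}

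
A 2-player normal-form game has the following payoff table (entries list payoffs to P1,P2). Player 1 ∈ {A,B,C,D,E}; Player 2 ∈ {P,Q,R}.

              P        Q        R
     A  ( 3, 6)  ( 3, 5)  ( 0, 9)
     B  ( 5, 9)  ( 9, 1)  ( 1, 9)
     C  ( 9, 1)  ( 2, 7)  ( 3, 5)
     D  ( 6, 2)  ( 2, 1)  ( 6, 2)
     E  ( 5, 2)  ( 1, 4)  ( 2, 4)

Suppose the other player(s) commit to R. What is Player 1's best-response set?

u_1(A vs R) = 0
u_1(B vs R) = 1
u_1(C vs R) = 3
u_1(D vs R) = 6
u_1(E vs R) = 2
max payoff 6 at {D}

argmax u_1 = {D}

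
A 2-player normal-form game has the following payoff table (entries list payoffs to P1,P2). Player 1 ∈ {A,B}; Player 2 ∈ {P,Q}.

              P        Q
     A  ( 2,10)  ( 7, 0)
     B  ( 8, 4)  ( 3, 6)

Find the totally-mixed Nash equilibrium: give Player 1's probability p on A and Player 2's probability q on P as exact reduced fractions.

P1 indiff ⇒ q·2+(1-q)·7 = q·8+(1-q)·3 ⇒ q(-6) = (1-q)(-4) ⇒ q = 2/5
P2 indiff ⇒ p·10+(1-p)·4 = p·0+(1-p)·6 ⇒ p(10) = (1-p)(2) ⇒ p = 1/6

P1 mixes 1/6 on A; P2 mixes 2/5 on P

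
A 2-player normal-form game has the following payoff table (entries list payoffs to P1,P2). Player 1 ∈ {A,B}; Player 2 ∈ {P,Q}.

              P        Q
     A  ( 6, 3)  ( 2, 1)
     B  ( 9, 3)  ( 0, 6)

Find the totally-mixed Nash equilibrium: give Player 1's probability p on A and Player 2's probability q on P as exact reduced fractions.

p=3/5, q=2/5

P1 indiff ⇒ q·6+(1-q)·2 = q·9+(1-q)·0 ⇒ q(-3) = (1-q)(-2) ⇒ q = 2/5
P2 indiff ⇒ p·3+(1-p)·3 = p·1+(1-p)·6 ⇒ p(2) = (1-p)(3) ⇒ p = 3/5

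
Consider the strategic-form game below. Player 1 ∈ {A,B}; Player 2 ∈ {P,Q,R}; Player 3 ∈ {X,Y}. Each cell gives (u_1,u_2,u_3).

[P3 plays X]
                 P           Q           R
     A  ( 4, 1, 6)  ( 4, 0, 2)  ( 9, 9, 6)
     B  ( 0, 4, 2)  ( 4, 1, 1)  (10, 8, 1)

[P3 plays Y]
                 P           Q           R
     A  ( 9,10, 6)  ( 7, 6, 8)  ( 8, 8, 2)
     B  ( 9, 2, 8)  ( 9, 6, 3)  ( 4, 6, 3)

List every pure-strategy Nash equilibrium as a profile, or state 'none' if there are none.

(A,P,X): not NE [P2→R gives 9>1]
(A,P,Y): NE
(A,Q,X): not NE [P2→R gives 9>0; P3→Y gives 8>2]
(A,Q,Y): not NE [P1→B gives 9>7; P2→P gives 10>6]
(A,R,X): not NE [P1→B gives 10>9]
(A,R,Y): not NE [P2→P gives 10>8; P3→X gives 6>2]
(B,P,X): not NE [P1→A gives 4>0; P2→R gives 8>4; P3→Y gives 8>2]
(B,P,Y): not NE [P2→R gives 6>2]
(B,Q,X): not NE [P2→R gives 8>1; P3→Y gives 3>1]
(B,Q,Y): NE
(B,R,X): not NE [P3→Y gives 3>1]
(B,R,Y): not NE [P1→A gives 8>4]

NE set: (A,P,Y), (B,Q,Y)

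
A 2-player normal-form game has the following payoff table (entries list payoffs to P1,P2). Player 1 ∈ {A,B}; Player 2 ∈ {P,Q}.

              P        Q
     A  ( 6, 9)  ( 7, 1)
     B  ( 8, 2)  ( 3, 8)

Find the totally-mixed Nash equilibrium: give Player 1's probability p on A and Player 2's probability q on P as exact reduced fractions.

P1 indiff ⇒ q·6+(1-q)·7 = q·8+(1-q)·3 ⇒ q(-2) = (1-q)(-4) ⇒ q = 2/3
P2 indiff ⇒ p·9+(1-p)·2 = p·1+(1-p)·8 ⇒ p(8) = (1-p)(6) ⇒ p = 3/7

(p,q) = (3/7, 2/3)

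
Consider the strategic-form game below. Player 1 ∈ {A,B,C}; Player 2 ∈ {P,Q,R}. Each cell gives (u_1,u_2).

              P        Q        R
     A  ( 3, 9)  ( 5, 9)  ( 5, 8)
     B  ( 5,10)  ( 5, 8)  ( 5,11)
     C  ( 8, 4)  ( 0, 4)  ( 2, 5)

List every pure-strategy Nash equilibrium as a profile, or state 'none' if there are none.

(A,P): not NE [P1→C gives 8>3]
(A,Q): NE
(A,R): not NE [P2→Q gives 9>8]
(B,P): not NE [P1→C gives 8>5; P2→R gives 11>10]
(B,Q): not NE [P2→R gives 11>8]
(B,R): NE
(C,P): not NE [P2→R gives 5>4]
(C,Q): not NE [P1→B gives 5>0; P2→R gives 5>4]
(C,R): not NE [P1→B gives 5>2]

Nash profiles: (A,Q), (B,R)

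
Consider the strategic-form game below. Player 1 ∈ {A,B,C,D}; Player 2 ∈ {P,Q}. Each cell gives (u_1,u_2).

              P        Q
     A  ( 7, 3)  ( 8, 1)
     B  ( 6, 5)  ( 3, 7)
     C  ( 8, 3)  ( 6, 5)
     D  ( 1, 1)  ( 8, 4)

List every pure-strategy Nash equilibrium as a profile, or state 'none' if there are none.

(A,P): not NE [P1→C gives 8>7]
(A,Q): not NE [P2→P gives 3>1]
(B,P): not NE [P1→C gives 8>6; P2→Q gives 7>5]
(B,Q): not NE [P1→D gives 8>3]
(C,P): not NE [P2→Q gives 5>3]
(C,Q): not NE [P1→D gives 8>6]
(D,P): not NE [P1→C gives 8>1; P2→Q gives 4>1]
(D,Q): NE

PSNE = {(D,Q)}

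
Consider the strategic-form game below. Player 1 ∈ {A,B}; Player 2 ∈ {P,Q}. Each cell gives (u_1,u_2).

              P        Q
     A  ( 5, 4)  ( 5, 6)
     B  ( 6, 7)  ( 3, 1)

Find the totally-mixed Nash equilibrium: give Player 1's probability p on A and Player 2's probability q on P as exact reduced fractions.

(p,q) = (3/4, 2/3)

P1 indiff ⇒ q·5+(1-q)·5 = q·6+(1-q)·3 ⇒ q(-1) = (1-q)(-2) ⇒ q = 2/3
P2 indiff ⇒ p·4+(1-p)·7 = p·6+(1-p)·1 ⇒ p(-2) = (1-p)(-6) ⇒ p = 3/4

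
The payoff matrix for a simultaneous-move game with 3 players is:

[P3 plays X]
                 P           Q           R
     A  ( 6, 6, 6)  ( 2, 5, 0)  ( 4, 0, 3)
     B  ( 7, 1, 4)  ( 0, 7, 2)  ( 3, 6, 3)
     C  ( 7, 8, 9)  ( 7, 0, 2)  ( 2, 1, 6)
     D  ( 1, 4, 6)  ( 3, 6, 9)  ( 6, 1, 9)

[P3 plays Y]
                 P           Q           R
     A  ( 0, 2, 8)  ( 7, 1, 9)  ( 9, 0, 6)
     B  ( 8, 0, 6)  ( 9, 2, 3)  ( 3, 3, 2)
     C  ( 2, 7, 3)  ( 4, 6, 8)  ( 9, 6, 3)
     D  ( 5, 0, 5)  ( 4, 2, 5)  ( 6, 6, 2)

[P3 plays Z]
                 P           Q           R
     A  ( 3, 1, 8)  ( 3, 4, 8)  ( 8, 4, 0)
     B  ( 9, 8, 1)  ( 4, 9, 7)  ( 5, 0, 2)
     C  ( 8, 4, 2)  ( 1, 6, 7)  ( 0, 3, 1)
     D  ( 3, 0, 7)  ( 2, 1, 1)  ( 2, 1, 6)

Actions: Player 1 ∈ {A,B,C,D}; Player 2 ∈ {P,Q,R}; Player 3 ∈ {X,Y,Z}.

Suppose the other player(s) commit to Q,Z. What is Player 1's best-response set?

u_1(A vs Q,Z) = 3
u_1(B vs Q,Z) = 4
u_1(C vs Q,Z) = 1
u_1(D vs Q,Z) = 2
max payoff 4 at {B}

argmax u_1 = {B}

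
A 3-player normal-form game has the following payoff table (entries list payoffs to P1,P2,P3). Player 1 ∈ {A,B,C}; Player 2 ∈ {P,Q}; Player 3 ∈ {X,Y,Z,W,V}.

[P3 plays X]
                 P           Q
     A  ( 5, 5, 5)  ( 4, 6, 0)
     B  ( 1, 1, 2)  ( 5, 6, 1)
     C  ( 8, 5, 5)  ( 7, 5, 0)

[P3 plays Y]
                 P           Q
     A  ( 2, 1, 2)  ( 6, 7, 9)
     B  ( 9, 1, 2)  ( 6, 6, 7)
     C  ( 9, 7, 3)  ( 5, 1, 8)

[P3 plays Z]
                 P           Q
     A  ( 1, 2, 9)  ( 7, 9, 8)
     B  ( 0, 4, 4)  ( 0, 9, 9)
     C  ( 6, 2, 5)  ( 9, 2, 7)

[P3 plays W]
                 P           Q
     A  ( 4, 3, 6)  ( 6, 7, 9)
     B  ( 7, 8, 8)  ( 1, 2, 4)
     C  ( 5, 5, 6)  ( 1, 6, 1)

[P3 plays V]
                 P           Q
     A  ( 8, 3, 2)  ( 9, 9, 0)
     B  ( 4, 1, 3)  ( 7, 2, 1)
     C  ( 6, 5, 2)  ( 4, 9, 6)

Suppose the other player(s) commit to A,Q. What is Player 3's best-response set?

u_3(X vs A,Q) = 0
u_3(Y vs A,Q) = 9
u_3(Z vs A,Q) = 8
u_3(W vs A,Q) = 9
u_3(V vs A,Q) = 0
max payoff 9 at {Y,W}

P3 best: {Y,W}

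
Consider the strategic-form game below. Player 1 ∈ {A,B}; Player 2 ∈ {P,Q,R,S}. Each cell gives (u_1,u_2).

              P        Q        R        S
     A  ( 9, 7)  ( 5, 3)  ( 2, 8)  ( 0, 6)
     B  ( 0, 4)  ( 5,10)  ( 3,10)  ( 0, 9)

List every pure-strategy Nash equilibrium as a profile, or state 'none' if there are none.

(A,P): not NE [P2→R gives 8>7]
(A,Q): not NE [P2→R gives 8>3]
(A,R): not NE [P1→B gives 3>2]
(A,S): not NE [P2→R gives 8>6]
(B,P): not NE [P1→A gives 9>0; P2→R gives 10>4]
(B,Q): NE
(B,R): NE
(B,S): not NE [P2→R gives 10>9]

NE set: (B,Q), (B,R)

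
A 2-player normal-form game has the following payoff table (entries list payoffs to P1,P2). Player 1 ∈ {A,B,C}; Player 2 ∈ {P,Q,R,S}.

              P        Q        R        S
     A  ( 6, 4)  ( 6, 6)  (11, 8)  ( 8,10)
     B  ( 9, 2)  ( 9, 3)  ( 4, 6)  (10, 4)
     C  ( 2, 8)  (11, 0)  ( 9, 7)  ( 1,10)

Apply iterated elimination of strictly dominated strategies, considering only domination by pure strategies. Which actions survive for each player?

P2 drop P (S beats it: A:10>4 B:4>2 C:10>8)
P2 drop Q (R beats it: A:8>6 B:6>3 C:7>0)
P1 drop C (A beats it: R:11>9 S:8>1)
P1→{A,B} P2→{R,S}

Remaining: P1:{A,B} P2:{R,S}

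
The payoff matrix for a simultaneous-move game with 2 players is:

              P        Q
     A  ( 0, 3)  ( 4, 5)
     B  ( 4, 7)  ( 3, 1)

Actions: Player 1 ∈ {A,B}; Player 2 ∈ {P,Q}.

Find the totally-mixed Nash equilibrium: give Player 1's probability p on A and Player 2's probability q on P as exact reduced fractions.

P1 indiff ⇒ q·0+(1-q)·4 = q·4+(1-q)·3 ⇒ q(-4) = (1-q)(-1) ⇒ q = 1/5
P2 indiff ⇒ p·3+(1-p)·7 = p·5+(1-p)·1 ⇒ p(-2) = (1-p)(-6) ⇒ p = 3/4

(p,q) = (3/4, 1/5)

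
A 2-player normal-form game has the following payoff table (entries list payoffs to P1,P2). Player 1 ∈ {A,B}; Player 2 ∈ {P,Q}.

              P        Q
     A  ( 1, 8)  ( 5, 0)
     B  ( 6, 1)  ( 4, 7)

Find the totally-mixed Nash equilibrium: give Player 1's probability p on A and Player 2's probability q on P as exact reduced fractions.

P1 indiff ⇒ q·1+(1-q)·5 = q·6+(1-q)·4 ⇒ q(-5) = (1-q)(-1) ⇒ q = 1/6
P2 indiff ⇒ p·8+(1-p)·1 = p·0+(1-p)·7 ⇒ p(8) = (1-p)(6) ⇒ p = 3/7

(p,q) = (3/7, 1/6)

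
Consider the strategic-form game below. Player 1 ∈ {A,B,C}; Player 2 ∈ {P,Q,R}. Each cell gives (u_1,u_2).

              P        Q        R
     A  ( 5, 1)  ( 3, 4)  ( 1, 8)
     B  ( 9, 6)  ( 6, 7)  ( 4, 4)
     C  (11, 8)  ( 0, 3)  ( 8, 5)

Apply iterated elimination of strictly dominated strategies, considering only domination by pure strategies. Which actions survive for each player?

P1 drop A (B beats it: P:9>5 Q:6>3 R:4>1)
P2 drop R (P beats it: B:6>4 C:8>5)
P1→{B,C} P2→{P,Q}

IESDS → P1:{B,C} P2:{P,Q}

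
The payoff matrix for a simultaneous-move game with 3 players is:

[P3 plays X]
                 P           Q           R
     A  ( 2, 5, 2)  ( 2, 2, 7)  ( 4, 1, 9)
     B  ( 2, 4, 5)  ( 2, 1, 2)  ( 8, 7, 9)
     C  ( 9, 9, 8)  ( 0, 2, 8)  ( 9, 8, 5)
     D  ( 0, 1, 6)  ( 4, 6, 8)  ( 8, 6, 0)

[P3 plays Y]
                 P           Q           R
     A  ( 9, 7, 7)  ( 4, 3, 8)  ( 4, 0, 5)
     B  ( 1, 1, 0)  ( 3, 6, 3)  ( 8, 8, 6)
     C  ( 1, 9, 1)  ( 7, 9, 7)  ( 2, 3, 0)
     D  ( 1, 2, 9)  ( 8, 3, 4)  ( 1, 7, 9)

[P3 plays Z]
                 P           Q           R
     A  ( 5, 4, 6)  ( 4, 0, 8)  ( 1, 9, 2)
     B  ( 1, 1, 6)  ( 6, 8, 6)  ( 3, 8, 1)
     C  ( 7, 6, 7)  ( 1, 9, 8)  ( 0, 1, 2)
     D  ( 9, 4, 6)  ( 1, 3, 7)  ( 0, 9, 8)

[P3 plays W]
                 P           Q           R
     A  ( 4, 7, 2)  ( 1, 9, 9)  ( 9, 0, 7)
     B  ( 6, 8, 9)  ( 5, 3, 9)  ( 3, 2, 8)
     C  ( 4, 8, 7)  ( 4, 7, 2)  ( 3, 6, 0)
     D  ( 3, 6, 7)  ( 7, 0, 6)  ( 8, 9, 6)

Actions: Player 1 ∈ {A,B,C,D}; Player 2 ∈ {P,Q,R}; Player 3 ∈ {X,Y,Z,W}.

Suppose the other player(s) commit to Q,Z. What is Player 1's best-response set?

BR_1 = {B}

u_1(A vs Q,Z) = 4
u_1(B vs Q,Z) = 6
u_1(C vs Q,Z) = 1
u_1(D vs Q,Z) = 1
max payoff 6 at {B}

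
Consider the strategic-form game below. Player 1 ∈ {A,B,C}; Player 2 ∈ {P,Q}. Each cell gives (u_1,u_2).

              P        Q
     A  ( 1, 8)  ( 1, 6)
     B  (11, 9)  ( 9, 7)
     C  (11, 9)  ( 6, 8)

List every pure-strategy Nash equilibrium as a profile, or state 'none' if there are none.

PSNE = {(B,P), (C,P)}

(A,P): not NE [P1→C gives 11>1]
(A,Q): not NE [P1→B gives 9>1; P2→P gives 8>6]
(B,P): NE
(B,Q): not NE [P2→P gives 9>7]
(C,P): NE
(C,Q): not NE [P1→B gives 9>6; P2→P gives 9>8]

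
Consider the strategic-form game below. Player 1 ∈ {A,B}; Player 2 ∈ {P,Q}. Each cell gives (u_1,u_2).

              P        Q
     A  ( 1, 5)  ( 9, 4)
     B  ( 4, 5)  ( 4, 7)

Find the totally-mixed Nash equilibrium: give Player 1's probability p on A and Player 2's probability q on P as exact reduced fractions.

P1 indiff ⇒ q·1+(1-q)·9 = q·4+(1-q)·4 ⇒ q(-3) = (1-q)(-5) ⇒ q = 5/8
P2 indiff ⇒ p·5+(1-p)·5 = p·4+(1-p)·7 ⇒ p(1) = (1-p)(2) ⇒ p = 2/3

(p,q) = (2/3, 5/8)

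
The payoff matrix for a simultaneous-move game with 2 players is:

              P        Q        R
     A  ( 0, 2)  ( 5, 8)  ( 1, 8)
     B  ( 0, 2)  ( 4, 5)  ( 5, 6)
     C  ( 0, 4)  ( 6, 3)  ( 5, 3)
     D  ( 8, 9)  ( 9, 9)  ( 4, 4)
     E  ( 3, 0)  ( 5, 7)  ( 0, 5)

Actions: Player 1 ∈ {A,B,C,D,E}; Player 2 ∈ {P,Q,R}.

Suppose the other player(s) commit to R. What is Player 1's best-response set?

argmax u_1 = {B,C}

u_1(A vs R) = 1
u_1(B vs R) = 5
u_1(C vs R) = 5
u_1(D vs R) = 4
u_1(E vs R) = 0
max payoff 5 at {B,C}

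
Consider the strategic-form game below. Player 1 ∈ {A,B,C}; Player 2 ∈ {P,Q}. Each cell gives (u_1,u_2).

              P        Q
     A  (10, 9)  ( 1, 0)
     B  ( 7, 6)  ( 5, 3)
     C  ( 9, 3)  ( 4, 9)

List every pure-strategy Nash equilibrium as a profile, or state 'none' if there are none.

NE set: (A,P)

(A,P): NE
(A,Q): not NE [P1→B gives 5>1; P2→P gives 9>0]
(B,P): not NE [P1→A gives 10>7]
(B,Q): not NE [P2→P gives 6>3]
(C,P): not NE [P1→A gives 10>9; P2→Q gives 9>3]
(C,Q): not NE [P1→B gives 5>4]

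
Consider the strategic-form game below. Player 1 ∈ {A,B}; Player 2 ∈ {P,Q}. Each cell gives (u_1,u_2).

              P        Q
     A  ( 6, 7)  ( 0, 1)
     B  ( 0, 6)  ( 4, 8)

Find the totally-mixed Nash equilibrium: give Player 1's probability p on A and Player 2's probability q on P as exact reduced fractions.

P1 mixes 1/4 on A; P2 mixes 2/5 on P

P1 indiff ⇒ q·6+(1-q)·0 = q·0+(1-q)·4 ⇒ q(6) = (1-q)(4) ⇒ q = 2/5
P2 indiff ⇒ p·7+(1-p)·6 = p·1+(1-p)·8 ⇒ p(6) = (1-p)(2) ⇒ p = 1/4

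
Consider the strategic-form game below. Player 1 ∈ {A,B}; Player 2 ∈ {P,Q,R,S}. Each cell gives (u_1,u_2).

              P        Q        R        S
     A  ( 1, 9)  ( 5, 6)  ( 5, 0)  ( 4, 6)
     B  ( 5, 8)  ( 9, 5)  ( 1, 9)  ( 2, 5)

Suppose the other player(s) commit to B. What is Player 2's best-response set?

BR_2 = {R}

u_2(P vs B) = 8
u_2(Q vs B) = 5
u_2(R vs B) = 9
u_2(S vs B) = 5
max payoff 9 at {R}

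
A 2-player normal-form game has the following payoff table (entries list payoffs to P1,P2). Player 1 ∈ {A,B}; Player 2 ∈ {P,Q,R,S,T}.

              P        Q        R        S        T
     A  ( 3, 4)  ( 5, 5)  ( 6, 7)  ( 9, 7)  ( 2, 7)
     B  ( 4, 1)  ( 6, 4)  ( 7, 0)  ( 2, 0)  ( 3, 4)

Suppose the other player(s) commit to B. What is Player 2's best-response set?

BR_2 = {Q,T}

u_2(P vs B) = 1
u_2(Q vs B) = 4
u_2(R vs B) = 0
u_2(S vs B) = 0
u_2(T vs B) = 4
max payoff 4 at {Q,T}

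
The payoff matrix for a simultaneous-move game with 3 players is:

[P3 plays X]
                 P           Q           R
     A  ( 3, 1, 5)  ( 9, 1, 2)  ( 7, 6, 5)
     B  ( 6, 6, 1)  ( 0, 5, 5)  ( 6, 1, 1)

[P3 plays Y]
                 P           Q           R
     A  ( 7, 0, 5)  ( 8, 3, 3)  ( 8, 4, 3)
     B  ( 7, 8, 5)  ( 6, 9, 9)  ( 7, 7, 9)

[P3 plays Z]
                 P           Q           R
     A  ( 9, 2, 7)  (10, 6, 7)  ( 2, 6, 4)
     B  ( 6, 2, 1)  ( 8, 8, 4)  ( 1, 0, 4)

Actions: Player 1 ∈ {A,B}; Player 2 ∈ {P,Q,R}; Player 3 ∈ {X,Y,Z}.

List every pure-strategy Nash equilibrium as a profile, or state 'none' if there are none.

NE set: (A,Q,Z), (A,R,X)

(A,P,X): not NE [P1→B gives 6>3; P2→R gives 6>1; P3→Z gives 7>5]
(A,P,Y): not NE [P2→R gives 4>0; P3→Z gives 7>5]
(A,P,Z): not NE [P2→R gives 6>2]
(A,Q,X): not NE [P2→R gives 6>1; P3→Z gives 7>2]
(A,Q,Y): not NE [P2→R gives 4>3; P3→Z gives 7>3]
(A,Q,Z): NE
(A,R,X): NE
(A,R,Y): not NE [P3→X gives 5>3]
(A,R,Z): not NE [P3→X gives 5>4]
(B,P,X): not NE [P3→Y gives 5>1]
(B,P,Y): not NE [P2→Q gives 9>8]
(B,P,Z): not NE [P1→A gives 9>6; P2→Q gives 8>2; P3→Y gives 5>1]
(B,Q,X): not NE [P1→A gives 9>0; P2→P gives 6>5; P3→Y gives 9>5]
(B,Q,Y): not NE [P1→A gives 8>6]
(B,Q,Z): not NE [P1→A gives 10>8; P3→Y gives 9>4]
(B,R,X): not NE [P1→A gives 7>6; P2→P gives 6>1; P3→Y gives 9>1]
(B,R,Y): not NE [P1→A gives 8>7; P2→Q gives 9>7]
(B,R,Z): not NE [P1→A gives 2>1; P2→Q gives 8>0; P3→Y gives 9>4]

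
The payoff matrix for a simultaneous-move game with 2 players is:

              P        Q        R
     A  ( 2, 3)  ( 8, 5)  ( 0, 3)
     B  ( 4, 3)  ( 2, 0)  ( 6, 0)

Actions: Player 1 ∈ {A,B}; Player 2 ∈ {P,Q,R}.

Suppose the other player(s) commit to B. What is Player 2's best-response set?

BR_2 = {P}

u_2(P vs B) = 3
u_2(Q vs B) = 0
u_2(R vs B) = 0
max payoff 3 at {P}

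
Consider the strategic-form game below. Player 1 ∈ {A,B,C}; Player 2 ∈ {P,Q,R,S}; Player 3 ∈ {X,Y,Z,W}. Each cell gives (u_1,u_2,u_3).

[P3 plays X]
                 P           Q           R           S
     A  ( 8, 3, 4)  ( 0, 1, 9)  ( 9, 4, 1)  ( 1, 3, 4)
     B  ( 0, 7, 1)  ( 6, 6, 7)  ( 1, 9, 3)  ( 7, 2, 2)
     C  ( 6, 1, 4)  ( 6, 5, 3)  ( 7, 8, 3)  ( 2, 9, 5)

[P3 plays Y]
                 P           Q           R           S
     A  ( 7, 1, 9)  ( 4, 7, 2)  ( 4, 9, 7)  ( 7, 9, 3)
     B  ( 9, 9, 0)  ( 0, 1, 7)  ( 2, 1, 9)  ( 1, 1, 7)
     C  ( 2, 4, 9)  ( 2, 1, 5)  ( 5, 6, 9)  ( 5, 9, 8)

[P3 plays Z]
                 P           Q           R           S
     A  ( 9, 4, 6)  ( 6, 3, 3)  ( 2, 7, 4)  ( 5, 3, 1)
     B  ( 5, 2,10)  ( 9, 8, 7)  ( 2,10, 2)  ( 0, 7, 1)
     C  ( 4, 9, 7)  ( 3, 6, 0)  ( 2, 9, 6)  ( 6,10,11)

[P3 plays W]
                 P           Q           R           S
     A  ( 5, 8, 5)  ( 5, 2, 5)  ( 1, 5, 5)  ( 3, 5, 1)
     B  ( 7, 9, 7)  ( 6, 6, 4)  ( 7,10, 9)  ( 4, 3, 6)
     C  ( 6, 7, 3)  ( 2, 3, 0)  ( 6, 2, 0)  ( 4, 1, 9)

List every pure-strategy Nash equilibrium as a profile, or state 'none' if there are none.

PSNE = {(B,R,W), (C,S,Z)}

(A,P,X): not NE [P2→R gives 4>3; P3→Y gives 9>4]
(A,P,Y): not NE [P1→B gives 9>7; P2→S gives 9>1]
(A,P,Z): not NE [P2→R gives 7>4; P3→Y gives 9>6]
(A,P,W): not NE [P1→B gives 7>5; P3→Y gives 9>5]
(A,Q,X): not NE [P1→C gives 6>0; P2→R gives 4>1]
(A,Q,Y): not NE [P2→S gives 9>7; P3→X gives 9>2]
(A,Q,Z): not NE [P1→B gives 9>6; P2→R gives 7>3; P3→X gives 9>3]
(A,Q,W): not NE [P1→B gives 6>5; P2→P gives 8>2; P3→X gives 9>5]
(A,R,X): not NE [P3→Y gives 7>1]
(A,R,Y): not NE [P1→C gives 5>4]
(A,R,Z): not NE [P3→Y gives 7>4]
(A,R,W): not NE [P1→B gives 7>1; P2→P gives 8>5; P3→Y gives 7>5]
(A,S,X): not NE [P1→B gives 7>1; P2→R gives 4>3]
(A,S,Y): not NE [P3→X gives 4>3]
(A,S,Z): not NE [P1→C gives 6>5; P2→R gives 7>3; P3→X gives 4>1]
(A,S,W): not NE [P1→C gives 4>3; P2→P gives 8>5; P3→X gives 4>1]
(B,P,X): not NE [P1→A gives 8>0; P2→R gives 9>7; P3→Z gives 10>1]
(B,P,Y): not NE [P3→Z gives 10>0]
(B,P,Z): not NE [P1→A gives 9>5; P2→R gives 10>2]
(B,P,W): not NE [P2→R gives 10>9; P3→Z gives 10>7]
(B,Q,X): not NE [P2→R gives 9>6]
(B,Q,Y): not NE [P1→A gives 4>0; P2→P gives 9>1]
(B,Q,Z): not NE [P2→R gives 10>8]
(B,Q,W): not NE [P2→R gives 10>6; P3→Z gives 7>4]
(B,R,X): not NE [P1→A gives 9>1; P3→W gives 9>3]
(B,R,Y): not NE [P1→C gives 5>2; P2→P gives 9>1]
(B,R,Z): not NE [P3→W gives 9>2]
(B,R,W): NE
(B,S,X): not NE [P2→R gives 9>2; P3→Y gives 7>2]
(B,S,Y): not NE [P1→A gives 7>1; P2→P gives 9>1]
(B,S,Z): not NE [P1→C gives 6>0; P2→R gives 10>7; P3→Y gives 7>1]
(B,S,W): not NE [P2→R gives 10>3; P3→Y gives 7>6]
(C,P,X): not NE [P1→A gives 8>6; P2→S gives 9>1; P3→Y gives 9>4]
(C,P,Y): not NE [P1→B gives 9>2; P2→S gives 9>4]
(C,P,Z): not NE [P1→A gives 9>4; P2→S gives 10>9; P3→Y gives 9>7]
(C,P,W): not NE [P1→B gives 7>6; P3→Y gives 9>3]
(C,Q,X): not NE [P2→S gives 9>5; P3→Y gives 5>3]
(C,Q,Y): not NE [P1→A gives 4>2; P2→S gives 9>1]
(C,Q,Z): not NE [P1→B gives 9>3; P2→S gives 10>6; P3→Y gives 5>0]
(C,Q,W): not NE [P1→B gives 6>2; P2→P gives 7>3; P3→Y gives 5>0]
(C,R,X): not NE [P1→A gives 9>7; P2→S gives 9>8; P3→Y gives 9>3]
(C,R,Y): not NE [P2→S gives 9>6]
(C,R,Z): not NE [P2→S gives 10>9; P3→Y gives 9>6]
(C,R,W): not NE [P1→B gives 7>6; P2→P gives 7>2; P3→Y gives 9>0]
(C,S,X): not NE [P1→B gives 7>2; P3→Z gives 11>5]
(C,S,Y): not NE [P1→A gives 7>5; P3→Z gives 11>8]
(C,S,Z): NE
(C,S,W): not NE [P2→P gives 7>1; P3→Z gives 11>9]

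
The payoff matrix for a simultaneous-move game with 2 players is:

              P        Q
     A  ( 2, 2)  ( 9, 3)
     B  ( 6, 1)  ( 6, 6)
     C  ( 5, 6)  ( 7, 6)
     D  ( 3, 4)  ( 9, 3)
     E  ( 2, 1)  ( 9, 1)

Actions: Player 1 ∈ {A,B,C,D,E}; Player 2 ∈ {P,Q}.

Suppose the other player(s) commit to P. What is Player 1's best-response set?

u_1(A vs P) = 2
u_1(B vs P) = 6
u_1(C vs P) = 5
u_1(D vs P) = 3
u_1(E vs P) = 2
max payoff 6 at {B}

P1 best: {B}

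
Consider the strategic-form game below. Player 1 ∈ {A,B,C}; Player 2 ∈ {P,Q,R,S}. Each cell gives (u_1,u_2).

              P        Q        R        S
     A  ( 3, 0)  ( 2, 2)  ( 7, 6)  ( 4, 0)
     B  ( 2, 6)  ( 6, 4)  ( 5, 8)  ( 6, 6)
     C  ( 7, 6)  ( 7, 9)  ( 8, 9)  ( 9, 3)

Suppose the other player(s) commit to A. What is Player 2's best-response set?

u_2(P vs A) = 0
u_2(Q vs A) = 2
u_2(R vs A) = 6
u_2(S vs A) = 0
max payoff 6 at {R}

argmax u_2 = {R}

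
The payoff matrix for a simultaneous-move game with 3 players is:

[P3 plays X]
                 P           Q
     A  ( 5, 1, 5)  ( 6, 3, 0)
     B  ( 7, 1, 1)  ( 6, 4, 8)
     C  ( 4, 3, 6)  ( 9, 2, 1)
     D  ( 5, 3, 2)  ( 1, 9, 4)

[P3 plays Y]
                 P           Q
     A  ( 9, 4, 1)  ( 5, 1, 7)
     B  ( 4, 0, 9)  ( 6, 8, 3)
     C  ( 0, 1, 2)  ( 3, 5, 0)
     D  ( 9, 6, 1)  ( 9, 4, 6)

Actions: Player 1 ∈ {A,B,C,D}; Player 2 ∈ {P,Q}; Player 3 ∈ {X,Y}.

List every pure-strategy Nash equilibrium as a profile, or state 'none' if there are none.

PSNE: ∅

(A,P,X): not NE [P1→B gives 7>5; P2→Q gives 3>1]
(A,P,Y): not NE [P3→X gives 5>1]
(A,Q,X): not NE [P1→C gives 9>6; P3→Y gives 7>0]
(A,Q,Y): not NE [P1→D gives 9>5; P2→P gives 4>1]
(B,P,X): not NE [P2→Q gives 4>1; P3→Y gives 9>1]
(B,P,Y): not NE [P1→D gives 9>4; P2→Q gives 8>0]
(B,Q,X): not NE [P1→C gives 9>6]
(B,Q,Y): not NE [P1→D gives 9>6; P3→X gives 8>3]
(C,P,X): not NE [P1→B gives 7>4]
(C,P,Y): not NE [P1→D gives 9>0; P2→Q gives 5>1; P3→X gives 6>2]
(C,Q,X): not NE [P2→P gives 3>2]
(C,Q,Y): not NE [P1→D gives 9>3; P3→X gives 1>0]
(D,P,X): not NE [P1→B gives 7>5; P2→Q gives 9>3]
(D,P,Y): not NE [P3→X gives 2>1]
(D,Q,X): not NE [P1→C gives 9>1; P3→Y gives 6>4]
(D,Q,Y): not NE [P2→P gives 6>4]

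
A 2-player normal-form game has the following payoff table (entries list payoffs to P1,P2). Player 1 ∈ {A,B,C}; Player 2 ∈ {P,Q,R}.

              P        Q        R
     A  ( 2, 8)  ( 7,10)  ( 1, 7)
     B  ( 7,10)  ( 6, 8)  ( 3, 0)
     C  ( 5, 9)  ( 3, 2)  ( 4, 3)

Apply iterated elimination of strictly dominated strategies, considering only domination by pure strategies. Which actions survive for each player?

P2 drop R (P beats it: A:8>7 B:10>0 C:9>3)
P1 drop C (B beats it: P:7>5 Q:6>3)
P1→{A,B} P2→{P,Q}

IESDS → P1:{A,B} P2:{P,Q}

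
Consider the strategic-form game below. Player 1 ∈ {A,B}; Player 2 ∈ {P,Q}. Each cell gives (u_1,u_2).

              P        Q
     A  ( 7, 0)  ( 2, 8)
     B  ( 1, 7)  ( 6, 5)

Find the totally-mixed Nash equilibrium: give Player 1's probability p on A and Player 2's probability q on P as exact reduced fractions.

P1 indiff ⇒ q·7+(1-q)·2 = q·1+(1-q)·6 ⇒ q(6) = (1-q)(4) ⇒ q = 2/5
P2 indiff ⇒ p·0+(1-p)·7 = p·8+(1-p)·5 ⇒ p(-8) = (1-p)(-2) ⇒ p = 1/5

P1 mixes 1/5 on A; P2 mixes 2/5 on P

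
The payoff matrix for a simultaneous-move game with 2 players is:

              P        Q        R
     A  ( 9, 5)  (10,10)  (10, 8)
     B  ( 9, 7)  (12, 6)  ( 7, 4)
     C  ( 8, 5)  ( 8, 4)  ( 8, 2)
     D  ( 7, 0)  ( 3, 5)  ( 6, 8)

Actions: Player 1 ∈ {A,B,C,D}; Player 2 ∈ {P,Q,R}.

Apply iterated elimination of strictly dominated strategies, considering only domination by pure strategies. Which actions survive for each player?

P1 drop C (A beats it: P:9>8 Q:10>8 R:10>8)
P1 drop D (A beats it: P:9>7 Q:10>3 R:10>6)
P2 drop R (Q beats it: A:10>8 B:6>4)
P1→{A,B} P2→{P,Q}

Remaining: P1:{A,B} P2:{P,Q}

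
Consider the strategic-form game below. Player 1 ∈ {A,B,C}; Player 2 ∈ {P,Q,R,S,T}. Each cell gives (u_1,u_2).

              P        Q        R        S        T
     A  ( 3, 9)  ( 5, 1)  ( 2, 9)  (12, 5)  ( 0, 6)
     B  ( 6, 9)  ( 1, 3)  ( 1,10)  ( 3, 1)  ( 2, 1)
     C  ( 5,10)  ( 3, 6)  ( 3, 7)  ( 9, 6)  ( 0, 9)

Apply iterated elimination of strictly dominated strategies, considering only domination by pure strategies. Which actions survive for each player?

P2 drop Q (P beats it: A:9>1 B:9>3 C:10>6)
P2 drop S (P beats it: A:9>5 B:9>1 C:10>6)
P2 drop T (P beats it: A:9>6 B:9>1 C:10>9)
P1 drop A (C beats it: P:5>3 R:3>2)
P1→{B,C} P2→{P,R}

IESDS → P1:{B,C} P2:{P,R}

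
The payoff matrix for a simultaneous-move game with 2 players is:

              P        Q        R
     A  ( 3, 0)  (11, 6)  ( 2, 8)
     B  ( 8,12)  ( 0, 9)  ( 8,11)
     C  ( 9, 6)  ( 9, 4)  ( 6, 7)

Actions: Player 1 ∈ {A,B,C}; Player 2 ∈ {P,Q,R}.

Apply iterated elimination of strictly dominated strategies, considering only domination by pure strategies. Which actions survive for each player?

IESDS → P1:{B,C} P2:{P,R}

P2 drop Q (R beats it: A:8>6 B:11>9 C:7>4)
P1 drop A (B beats it: P:8>3 R:8>2)
P1→{B,C} P2→{P,R}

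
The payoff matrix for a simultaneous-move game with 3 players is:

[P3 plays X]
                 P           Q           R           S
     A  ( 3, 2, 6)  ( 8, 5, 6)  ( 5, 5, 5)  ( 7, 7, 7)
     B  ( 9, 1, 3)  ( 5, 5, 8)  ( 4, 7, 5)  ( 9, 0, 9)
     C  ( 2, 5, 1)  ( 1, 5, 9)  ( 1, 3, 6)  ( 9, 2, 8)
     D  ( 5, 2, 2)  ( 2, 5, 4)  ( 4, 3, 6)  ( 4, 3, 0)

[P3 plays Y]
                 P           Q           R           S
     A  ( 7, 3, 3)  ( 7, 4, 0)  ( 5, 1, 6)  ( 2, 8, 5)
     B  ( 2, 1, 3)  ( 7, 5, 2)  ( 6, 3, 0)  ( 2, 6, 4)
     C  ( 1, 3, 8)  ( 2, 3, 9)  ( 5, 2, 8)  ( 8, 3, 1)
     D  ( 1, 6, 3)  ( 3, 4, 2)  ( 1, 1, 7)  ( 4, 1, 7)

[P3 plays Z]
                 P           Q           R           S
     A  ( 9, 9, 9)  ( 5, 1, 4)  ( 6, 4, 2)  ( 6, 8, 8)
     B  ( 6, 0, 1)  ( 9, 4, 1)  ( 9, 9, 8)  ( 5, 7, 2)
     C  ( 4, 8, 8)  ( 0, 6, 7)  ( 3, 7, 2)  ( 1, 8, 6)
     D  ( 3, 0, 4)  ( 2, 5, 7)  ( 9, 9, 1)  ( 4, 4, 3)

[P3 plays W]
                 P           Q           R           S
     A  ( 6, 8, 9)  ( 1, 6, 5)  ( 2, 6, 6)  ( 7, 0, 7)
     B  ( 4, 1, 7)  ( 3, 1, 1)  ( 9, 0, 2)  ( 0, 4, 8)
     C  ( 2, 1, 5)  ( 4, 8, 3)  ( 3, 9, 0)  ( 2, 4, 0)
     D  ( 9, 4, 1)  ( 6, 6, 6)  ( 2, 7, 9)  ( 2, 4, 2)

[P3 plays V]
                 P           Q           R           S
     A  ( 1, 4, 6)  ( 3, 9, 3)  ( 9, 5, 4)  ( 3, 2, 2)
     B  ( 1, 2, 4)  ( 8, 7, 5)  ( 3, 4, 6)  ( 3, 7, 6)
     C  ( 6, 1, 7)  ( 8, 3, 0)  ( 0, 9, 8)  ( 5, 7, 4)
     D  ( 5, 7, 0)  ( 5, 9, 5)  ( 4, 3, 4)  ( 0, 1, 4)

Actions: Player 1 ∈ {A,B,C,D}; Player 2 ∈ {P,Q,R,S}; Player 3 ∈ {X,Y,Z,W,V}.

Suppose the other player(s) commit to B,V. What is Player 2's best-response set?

u_2(P vs B,V) = 2
u_2(Q vs B,V) = 7
u_2(R vs B,V) = 4
u_2(S vs B,V) = 7
max payoff 7 at {Q,S}

BR_2 = {Q,S}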